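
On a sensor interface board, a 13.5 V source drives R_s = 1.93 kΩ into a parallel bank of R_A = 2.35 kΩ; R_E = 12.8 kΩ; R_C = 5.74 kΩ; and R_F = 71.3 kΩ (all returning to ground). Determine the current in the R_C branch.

Combine the parallel branches: R_p = (1/2.35 + 1/12.8 + 1/5.74 + 1/71.3)⁻¹ = 1.445 kΩ.
V_A = 13.5 × 1.445/3.375 = 5.781 V.
Branch current I = V_A/R_C = 5.781/5.74 = 1.007 mA.

I ≈ 1.01 mA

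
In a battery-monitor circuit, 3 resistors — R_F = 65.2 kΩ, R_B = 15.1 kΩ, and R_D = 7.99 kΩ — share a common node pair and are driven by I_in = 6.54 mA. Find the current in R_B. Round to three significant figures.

Conductances: ΣG = 1/65.2 + 1/15.1 + 1/7.99 = 0.2067 (1/kΩ).
Current divider: I(R_B) = I_in · G_k/ΣG = 6.54 × (0.06623/0.2067) = 6.54 × 0.3204 = 2.095 mA.

I ≈ 2.10 mA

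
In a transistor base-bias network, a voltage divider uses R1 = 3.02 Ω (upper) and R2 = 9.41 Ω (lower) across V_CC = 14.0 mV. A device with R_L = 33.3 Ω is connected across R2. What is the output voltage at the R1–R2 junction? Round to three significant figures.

R2 ‖ R_L = (9.41 × 33.3)/(9.41 + 33.3) = 7.337 Ω.
Now apply the divider: V_out = 14.0 × 0.7084 = 9.918 mV.

V_out ≈ 9.92 mV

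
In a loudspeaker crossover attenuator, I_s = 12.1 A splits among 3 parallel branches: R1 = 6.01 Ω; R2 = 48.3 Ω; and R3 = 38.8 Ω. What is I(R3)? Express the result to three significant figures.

ΣG = 1/6.01 + 1/48.3 + 1/38.8 = 0.2129.
By the current-divider rule, I = I_s · G_k/ΣG = 12.1 × 0.1211 = 1.465 A.

I ≈ 1.47 A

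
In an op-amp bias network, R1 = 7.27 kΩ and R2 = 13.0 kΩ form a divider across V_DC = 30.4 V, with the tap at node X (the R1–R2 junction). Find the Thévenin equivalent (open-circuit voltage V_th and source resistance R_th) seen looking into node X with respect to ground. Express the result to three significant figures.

V_th is the unloaded tap voltage: V_DC · R2/(R1+R2) = 30.4 × 0.6413 = 19.50 V.
Zeroing V_DC shorts the top of R1 to ground, so R_th = R1 ‖ R2 = 4.663 kΩ.

V_th ≈ 19.5 V, R_th ≈ 4.66 kΩ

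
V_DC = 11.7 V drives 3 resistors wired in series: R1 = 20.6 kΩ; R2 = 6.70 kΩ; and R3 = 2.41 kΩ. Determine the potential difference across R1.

Series total: ΣR = 20.6 + 6.70 + 2.41 = 29.71 kΩ.
By the voltage-divider rule, V = 11.7 × 20.60/29.71 = 8.112 V.

V ≈ 8.11 V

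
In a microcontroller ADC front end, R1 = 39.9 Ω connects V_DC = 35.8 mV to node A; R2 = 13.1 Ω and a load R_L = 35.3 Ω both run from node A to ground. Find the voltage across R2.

The load sits in parallel with R2, giving an effective lower resistance R2' = R2·R_L/(R2+R_L) = 9.554 Ω.
Then V_out = V_DC · R2'/(R1 + R2') = 35.8 × 9.554/49.45 = 6.916 mV.
(Unloaded it would be 8.85 mV; the load pulls it down.)

V_out ≈ 6.92 mV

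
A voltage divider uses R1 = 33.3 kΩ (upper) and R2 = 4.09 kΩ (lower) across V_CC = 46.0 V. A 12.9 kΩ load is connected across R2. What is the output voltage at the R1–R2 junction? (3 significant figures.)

V_out ≈ 3.92 V

The load sits in parallel with R2, giving an effective lower resistance R2' = R2·R_L/(R2+R_L) = 3.105 kΩ.
Voltage divider with the loaded lower leg: V_out = 46.0 × 3.105/(33.3 + 3.105) = 46.0 × 0.08530 = 3.924 V.
(Unloaded it would be 5.03 V; the load pulls it down.)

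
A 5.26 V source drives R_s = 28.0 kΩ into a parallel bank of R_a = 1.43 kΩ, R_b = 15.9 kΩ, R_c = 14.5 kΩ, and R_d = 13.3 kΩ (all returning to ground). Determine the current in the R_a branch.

I ≈ 0.139 mA

Equivalent of the parallel group: R_p = 1.103 kΩ.
Node voltage V_A = V_in · R_p/(R_s + R_p) = 5.26 × 0.03791 = 0.1994 V.
I(R_a) = V_A / R_a = 0.1994/1.43 = 0.1394 mA.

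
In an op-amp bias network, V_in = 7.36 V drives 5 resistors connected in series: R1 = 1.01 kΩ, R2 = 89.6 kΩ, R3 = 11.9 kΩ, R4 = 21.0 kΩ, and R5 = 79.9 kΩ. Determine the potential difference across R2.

ΣR = 1.01 + 89.6 + 11.9 + 21.0 + 79.9 = 203.4 kΩ.
V = V_in · R/ΣR = 7.36 × 0.4405 = 3.242 V.

V ≈ 3.24 V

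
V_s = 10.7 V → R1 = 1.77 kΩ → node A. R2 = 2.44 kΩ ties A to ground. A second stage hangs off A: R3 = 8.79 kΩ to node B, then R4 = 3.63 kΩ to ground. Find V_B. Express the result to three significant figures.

Looking into the second stage from A: R3 + R4 = 12.42 kΩ appears in parallel with R2.
Effective lower resistance at A: R2 ‖ 12.42 = 2.039 kΩ.
So V_A = 10.7 × 0.5354 = 5.728 V.
V_B = V_A × 0.2923 = 1.674 V.

V_B ≈ 1.67 V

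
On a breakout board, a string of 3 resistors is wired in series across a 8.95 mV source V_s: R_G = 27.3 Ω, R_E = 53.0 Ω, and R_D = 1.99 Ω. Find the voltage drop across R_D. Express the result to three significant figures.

V ≈ 0.216 mV

Total series resistance ΣR = 27.3 + 53.0 + 1.99 = 82.29 Ω.
Voltage divider: V = V_s · (1.990 / 82.29) = 8.95 × 0.02418 = 0.2164 mV.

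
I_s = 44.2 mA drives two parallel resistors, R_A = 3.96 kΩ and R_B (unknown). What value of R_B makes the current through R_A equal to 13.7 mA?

In a two-way split, I_A/I_s = R_B/(R_A + R_B).
13.7/44.2 = R_B/(R_A + R_B) → R_B = R_A · (0.3100)/(1 − 0.3100) = 3.96 × 0.4492 = 1.779 kΩ.

R_B ≈ 1.78 kΩ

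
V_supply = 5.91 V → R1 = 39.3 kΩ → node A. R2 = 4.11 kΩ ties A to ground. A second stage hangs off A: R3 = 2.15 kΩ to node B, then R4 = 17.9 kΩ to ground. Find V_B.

V_B ≈ 0.421 V

Looking into the second stage from A: R3 + R4 = 20.05 kΩ appears in parallel with R2.
R2 ‖ (R3+R4) = 3.411 kΩ.
First divider: V_A = V_supply · 3.411/(39.3 + 3.411) = 0.4720 V.
Stage 2 is unloaded, so V_B = V_A · R4/(R3+R4) = 0.4720 × 17.9/20.05 = 0.4214 V.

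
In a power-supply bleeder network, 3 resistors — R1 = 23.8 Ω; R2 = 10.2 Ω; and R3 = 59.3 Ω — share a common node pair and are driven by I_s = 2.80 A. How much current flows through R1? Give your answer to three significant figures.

Total conductance ΣG = 1/23.8 + 1/10.2 + 1/59.3 = 0.1569 (units of 1/Ω).
Current divider: I(R1) = I_s · G_k/ΣG = 2.80 × (0.04202/0.1569) = 2.80 × 0.2678 = 0.7497 A.

I ≈ 0.750 A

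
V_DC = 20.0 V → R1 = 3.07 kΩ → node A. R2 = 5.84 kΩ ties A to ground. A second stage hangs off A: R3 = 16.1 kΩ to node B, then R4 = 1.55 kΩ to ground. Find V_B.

The second stage (R3 + R4 = 17.65 kΩ) loads node A in parallel with R2.
R2 ‖ (R3+R4) = 4.388 kΩ.
So V_A = 20.0 × 0.5884 = 11.77 V.
Stage 2 is unloaded, so V_B = V_A · R4/(R3+R4) = 11.77 × 1.55/17.65 = 1.033 V.

V_B ≈ 1.03 V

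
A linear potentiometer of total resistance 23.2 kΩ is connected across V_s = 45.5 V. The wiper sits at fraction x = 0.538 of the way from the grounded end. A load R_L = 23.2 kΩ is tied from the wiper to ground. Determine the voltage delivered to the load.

V_out ≈ 19.6 V

The pot divides into 10.72 kΩ above the wiper and 12.48 kΩ below.
R_L loads the lower segment: effective lower R = 8.115 kΩ.
Loaded-divider output: V_out = 45.5 × 0.4309 = 19.61 V.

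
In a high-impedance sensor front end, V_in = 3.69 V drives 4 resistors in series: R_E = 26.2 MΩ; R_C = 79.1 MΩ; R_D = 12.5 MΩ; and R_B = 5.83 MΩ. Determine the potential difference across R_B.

Series total: ΣR = 26.2 + 79.1 + 12.5 + 5.83 = 123.6 MΩ.
V = V_in · R/ΣR = 3.69 × 0.04716 = 0.1740 V.

V ≈ 0.174 V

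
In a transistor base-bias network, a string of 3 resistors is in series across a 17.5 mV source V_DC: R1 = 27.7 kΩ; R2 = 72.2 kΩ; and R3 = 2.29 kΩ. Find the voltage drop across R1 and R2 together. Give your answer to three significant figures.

V ≈ 17.1 mV

Series total: ΣR = 27.7 + 72.2 + 2.29 = 102.2 kΩ.
R_{R1..R2} = 27.7 + 72.2 = 99.90 kΩ.
V = V_DC · R/ΣR = 17.5 × 0.9776 = 17.11 mV.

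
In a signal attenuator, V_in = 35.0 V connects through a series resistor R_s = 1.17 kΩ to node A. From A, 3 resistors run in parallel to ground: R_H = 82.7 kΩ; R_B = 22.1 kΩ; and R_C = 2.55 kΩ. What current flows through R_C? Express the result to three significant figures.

Combine the parallel branches: R_p = (1/82.7 + 1/22.1 + 1/2.55)⁻¹ = 2.225 kΩ.
Node voltage V_A = V_in · R_p/(R_s + R_p) = 35.0 × 0.6553 = 22.94 V.
Branch current I = V_A/R_C = 22.94/2.55 = 8.995 mA.
(Check via current divider: I_total = 10.31 mA; share G_k/ΣG = 0.8724 → same result.)

I ≈ 8.99 mA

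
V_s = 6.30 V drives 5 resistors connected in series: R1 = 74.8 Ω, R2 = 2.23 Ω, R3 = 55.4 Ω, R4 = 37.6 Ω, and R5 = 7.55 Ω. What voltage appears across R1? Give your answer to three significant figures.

ΣR = 74.8 + 2.23 + 55.4 + 37.6 + 7.55 = 177.6 Ω.
Voltage divider: V = V_s · (74.80 / 177.6) = 6.30 × 0.4212 = 2.654 V.

V ≈ 2.65 V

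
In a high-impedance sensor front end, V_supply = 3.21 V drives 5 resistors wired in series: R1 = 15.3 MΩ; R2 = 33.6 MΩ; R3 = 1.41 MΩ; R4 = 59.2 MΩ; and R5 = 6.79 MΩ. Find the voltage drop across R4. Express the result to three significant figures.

Series total: ΣR = 15.3 + 33.6 + 1.41 + 59.2 + 6.79 = 116.3 MΩ.
V = V_supply · R/ΣR = 3.21 × 0.5090 = 1.634 V.

V ≈ 1.63 V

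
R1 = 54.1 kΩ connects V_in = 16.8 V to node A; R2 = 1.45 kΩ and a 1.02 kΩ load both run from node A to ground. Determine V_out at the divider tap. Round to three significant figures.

R2 ‖ R_L = (1.45 × 1.02)/(1.45 + 1.02) = 0.5988 kΩ.
Then V_out = V_in · R2'/(R1 + R2') = 16.8 × 0.5988/54.70 = 0.1839 V.
(Unloaded it would be 0.439 V; the load pulls it down.)

V_out ≈ 0.184 V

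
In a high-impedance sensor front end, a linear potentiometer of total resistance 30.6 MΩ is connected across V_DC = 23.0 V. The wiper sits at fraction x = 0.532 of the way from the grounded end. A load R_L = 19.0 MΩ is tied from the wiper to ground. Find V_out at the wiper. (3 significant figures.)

Lower segment x·R_p = 16.28 MΩ; upper segment (1−x)·R_p = 14.32 MΩ.
(x·R_p) ‖ R_L = 8.767 MΩ.
Loaded-divider output: V_out = 23.0 × 0.3797 = 8.734 V.

V_out ≈ 8.73 V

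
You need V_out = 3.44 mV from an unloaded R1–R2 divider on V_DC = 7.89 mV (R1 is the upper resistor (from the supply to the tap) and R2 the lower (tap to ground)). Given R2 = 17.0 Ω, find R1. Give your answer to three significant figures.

The divider ratio is R2/(R1+R2) = 3.44/7.89 = 0.4360.
R1 = R2·(1/k − 1) = 17.0 × 1.294 = 21.99 Ω.

R1 ≈ 22.0 Ω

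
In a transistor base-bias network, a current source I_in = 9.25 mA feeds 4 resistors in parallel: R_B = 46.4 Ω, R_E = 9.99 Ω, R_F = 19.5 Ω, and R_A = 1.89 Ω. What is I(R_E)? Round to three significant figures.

Conductances: ΣG = 1/46.4 + 1/9.99 + 1/19.5 + 1/1.89 = 0.7020 (1/Ω).
R_E takes the fraction G_k/ΣG = 0.1001/0.7020 = 0.1426, so I = 9.25 × 0.1426 = 1.319 mA.

I ≈ 1.32 mA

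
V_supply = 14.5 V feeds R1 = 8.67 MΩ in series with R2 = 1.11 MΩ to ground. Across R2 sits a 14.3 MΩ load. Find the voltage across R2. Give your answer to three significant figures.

V_out ≈ 1.54 V

R2 ‖ R_L = (1.11 × 14.3)/(1.11 + 14.3) = 1.030 MΩ.
Now apply the divider: V_out = 14.5 × 0.1062 = 1.540 V.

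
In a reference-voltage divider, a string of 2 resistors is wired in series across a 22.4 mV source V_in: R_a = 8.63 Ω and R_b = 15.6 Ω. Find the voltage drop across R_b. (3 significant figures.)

V ≈ 14.4 mV

ΣR = 8.63 + 15.6 = 24.23 Ω.
Voltage divider: V = V_in · (15.60 / 24.23) = 22.4 × 0.6438 = 14.42 mV.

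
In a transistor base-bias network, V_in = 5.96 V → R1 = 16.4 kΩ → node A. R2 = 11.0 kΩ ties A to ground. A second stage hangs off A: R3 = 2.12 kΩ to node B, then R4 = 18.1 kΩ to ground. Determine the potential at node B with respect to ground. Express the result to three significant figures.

The second stage (R3 + R4 = 20.22 kΩ) loads node A in parallel with R2.
Effective lower resistance at A: R2 ‖ 20.22 = 7.124 kΩ.
First divider: V_A = V_in · 7.124/(16.4 + 7.124) = 1.805 V.
V_B = V_A × 0.8952 = 1.616 V.

V_B ≈ 1.62 V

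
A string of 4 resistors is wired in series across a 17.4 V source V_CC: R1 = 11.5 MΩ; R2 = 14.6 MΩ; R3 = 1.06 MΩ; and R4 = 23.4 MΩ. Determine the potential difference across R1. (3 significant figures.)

V ≈ 3.96 V

Total series resistance ΣR = 11.5 + 14.6 + 1.06 + 23.4 = 50.56 MΩ.
V = V_CC · R/ΣR = 17.4 × 0.2275 = 3.958 V.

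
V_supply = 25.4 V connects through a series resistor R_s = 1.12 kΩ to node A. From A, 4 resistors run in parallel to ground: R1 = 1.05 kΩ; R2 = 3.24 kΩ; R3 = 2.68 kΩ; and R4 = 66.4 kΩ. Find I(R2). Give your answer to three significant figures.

I ≈ 2.75 mA

Combine the parallel branches: R_p = (1/1.05 + 1/3.24 + 1/2.68 + 1/66.4)⁻¹ = 0.6063 kΩ.
V_A = 25.4 × 0.6063/1.726 = 8.921 V.
Branch current I = V_A/R2 = 8.921/3.24 = 2.753 mA.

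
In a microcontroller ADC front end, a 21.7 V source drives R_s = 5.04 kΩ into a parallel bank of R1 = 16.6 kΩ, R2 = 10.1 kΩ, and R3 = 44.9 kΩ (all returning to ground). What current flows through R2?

I ≈ 1.12 mA

Combine the parallel branches: R_p = (1/16.6 + 1/10.1 + 1/44.9)⁻¹ = 5.509 kΩ.
V_A by voltage divider: V_A = 21.7 × 5.509/(5.04 + 5.509) = 11.33 V.
I(R2) = V_A / R2 = 11.33/10.1 = 1.122 mA.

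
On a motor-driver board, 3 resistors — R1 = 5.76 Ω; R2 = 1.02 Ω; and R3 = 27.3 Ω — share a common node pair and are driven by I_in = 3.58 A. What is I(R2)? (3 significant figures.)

Conductances: ΣG = 1/5.76 + 1/1.02 + 1/27.3 = 1.191 (1/Ω).
By the current-divider rule, I = I_in · G_k/ΣG = 3.58 × 0.8234 = 2.948 A.

I ≈ 2.95 A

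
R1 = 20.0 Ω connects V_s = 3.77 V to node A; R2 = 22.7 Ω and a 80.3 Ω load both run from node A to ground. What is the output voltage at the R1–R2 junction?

First combine the lower leg with the load: R2 ‖ R_L = 17.70 Ω.
Now apply the divider: V_out = 3.77 × 0.4695 = 1.770 V.
(Unloaded it would be 2.00 V; the load pulls it down.)

V_out ≈ 1.77 V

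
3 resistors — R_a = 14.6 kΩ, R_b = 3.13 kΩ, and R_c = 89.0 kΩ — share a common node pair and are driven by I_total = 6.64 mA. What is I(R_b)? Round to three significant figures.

I ≈ 5.31 mA

ΣG = 1/14.6 + 1/3.13 + 1/89.0 = 0.3992.
Current divider: I(R_b) = I_total · G_k/ΣG = 6.64 × (0.3195/0.3992) = 6.64 × 0.8003 = 5.314 mA.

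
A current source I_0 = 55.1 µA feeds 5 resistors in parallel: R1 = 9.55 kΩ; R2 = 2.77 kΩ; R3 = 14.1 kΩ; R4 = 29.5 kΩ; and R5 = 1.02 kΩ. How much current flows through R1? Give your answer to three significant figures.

Conductances: ΣG = 1/9.55 + 1/2.77 + 1/14.1 + 1/29.5 + 1/1.02 = 1.551 (1/kΩ).
R1 takes the fraction G_k/ΣG = 0.1047/1.551 = 0.06752, so I = 55.1 × 0.06752 = 3.720 µA.

I ≈ 3.72 µA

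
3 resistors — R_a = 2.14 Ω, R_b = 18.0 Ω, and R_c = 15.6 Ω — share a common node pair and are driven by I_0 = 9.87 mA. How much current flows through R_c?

I ≈ 1.08 mA

ΣG = 1/2.14 + 1/18.0 + 1/15.6 = 0.5869.
Current divider: I(R_c) = I_0 · G_k/ΣG = 9.87 × (0.06410/0.5869) = 9.87 × 0.1092 = 1.078 mA.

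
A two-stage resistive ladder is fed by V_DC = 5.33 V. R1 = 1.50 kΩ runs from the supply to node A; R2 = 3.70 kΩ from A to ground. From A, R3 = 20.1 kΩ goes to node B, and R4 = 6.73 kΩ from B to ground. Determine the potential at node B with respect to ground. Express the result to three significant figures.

V_B ≈ 0.915 V

Looking into the second stage from A: R3 + R4 = 26.83 kΩ appears in parallel with R2.
R2 ‖ (R3+R4) = 3.252 kΩ.
So V_A = 5.33 × 0.6843 = 3.647 V.
Then the unloaded second divider: V_B = V_A × R4/(R3+R4) = 3.647 × 0.2508 = 0.9149 V.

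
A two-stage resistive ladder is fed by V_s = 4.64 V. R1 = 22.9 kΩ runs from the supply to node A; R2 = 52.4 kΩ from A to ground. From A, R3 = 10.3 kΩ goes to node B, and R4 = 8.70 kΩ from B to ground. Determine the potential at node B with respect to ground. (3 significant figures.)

The second stage (R3 + R4 = 19.00 kΩ) loads node A in parallel with R2.
Effective lower resistance at A: R2 ‖ 19.00 = 13.94 kΩ.
First divider: V_A = V_s · 13.94/(22.9 + 13.94) = 1.756 V.
Stage 2 is unloaded, so V_B = V_A · R4/(R3+R4) = 1.756 × 8.70/19.00 = 0.8041 V.

V_B ≈ 0.804 V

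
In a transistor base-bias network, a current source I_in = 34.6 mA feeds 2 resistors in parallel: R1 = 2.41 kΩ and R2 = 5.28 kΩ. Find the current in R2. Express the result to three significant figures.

I ≈ 10.8 mA

For two parallel branches, I_k = I_in · (other R)/(sum of R).
I(R2) = 34.6 × 2.41/(2.41 + 5.28) = 34.6 × 0.3134 = 10.84 mA.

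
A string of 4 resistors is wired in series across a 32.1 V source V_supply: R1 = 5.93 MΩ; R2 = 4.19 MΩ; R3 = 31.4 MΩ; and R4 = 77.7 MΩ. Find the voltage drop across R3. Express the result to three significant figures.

V ≈ 8.45 V

ΣR = 5.93 + 4.19 + 31.4 + 77.7 = 119.2 MΩ.
By the voltage-divider rule, V = 32.1 × 31.40/119.2 = 8.454 V.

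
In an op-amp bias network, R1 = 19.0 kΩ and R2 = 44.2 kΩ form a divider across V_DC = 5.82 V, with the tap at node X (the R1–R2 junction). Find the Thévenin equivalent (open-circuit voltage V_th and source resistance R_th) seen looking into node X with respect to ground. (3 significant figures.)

V_th is the unloaded tap voltage: V_DC · R2/(R1+R2) = 5.82 × 0.6994 = 4.070 V.
With V_DC suppressed (replaced by a short), R_th = R1 ‖ R2 = (19.00 × 44.2)/(19.00 + 44.2) = 13.29 kΩ.

V_th ≈ 4.07 V, R_th ≈ 13.3 kΩ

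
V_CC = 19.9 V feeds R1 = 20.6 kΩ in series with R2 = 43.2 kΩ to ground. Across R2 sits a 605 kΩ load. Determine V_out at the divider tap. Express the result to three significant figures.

V_out ≈ 13.2 V

First combine the lower leg with the load: R2 ‖ R_L = 40.32 kΩ.
Now apply the divider: V_out = 19.9 × 0.6619 = 13.17 V.
(Unloaded it would be 13.5 V; the load pulls it down.)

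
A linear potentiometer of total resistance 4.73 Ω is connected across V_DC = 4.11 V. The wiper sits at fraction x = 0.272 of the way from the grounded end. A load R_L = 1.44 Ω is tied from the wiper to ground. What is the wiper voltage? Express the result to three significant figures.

Split the track: R_lower = x·R_p = 1.287 Ω, R_upper = (1−x)·R_p = 3.443 Ω.
R_L loads the lower segment: effective lower R = 0.6795 Ω.
V_out = 4.11 × 0.6795/(3.443 + 0.6795) = 0.6774 V.
(Unloaded: V_out = x·V_DC = 1.12 V.)

V_out ≈ 0.677 V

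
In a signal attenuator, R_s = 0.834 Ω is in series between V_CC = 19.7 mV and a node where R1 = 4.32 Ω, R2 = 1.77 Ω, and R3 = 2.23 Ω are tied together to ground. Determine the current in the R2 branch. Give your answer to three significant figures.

Parallel bank: R_p = 1/(1/4.32 + 1/1.77 + 1/2.23) = 0.8033 Ω.
V_A = 19.7 × 0.8033/1.637 = 9.665 mV.
Branch current I = V_A/R2 = 9.665/1.77 = 5.461 mA.
(Check via current divider: I_total = 12.03 mA; share G_k/ΣG = 0.4538 → same result.)

I ≈ 5.46 mA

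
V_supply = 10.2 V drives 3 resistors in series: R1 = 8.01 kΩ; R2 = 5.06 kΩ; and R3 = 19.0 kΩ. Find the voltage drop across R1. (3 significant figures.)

V ≈ 2.55 V

ΣR = 8.01 + 5.06 + 19.0 = 32.07 kΩ.
By the voltage-divider rule, V = 10.2 × 8.010/32.07 = 2.548 V.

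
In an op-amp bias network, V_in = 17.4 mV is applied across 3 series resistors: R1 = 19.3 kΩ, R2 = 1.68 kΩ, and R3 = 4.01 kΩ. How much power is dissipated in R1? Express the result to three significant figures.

P ≈ 9.36 nW

Series current I = V_in/ΣR = 17.4/24.99 = 0.6963 µA.
P(R1) = I²·R1 = (0.6963)² × 19.3 = 9.357 nW.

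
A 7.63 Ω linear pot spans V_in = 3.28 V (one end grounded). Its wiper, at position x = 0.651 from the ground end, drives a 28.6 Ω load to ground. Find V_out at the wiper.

Split the track: R_lower = x·R_p = 4.967 Ω, R_upper = (1−x)·R_p = 2.663 Ω.
(x·R_p) ‖ R_L = 4.232 Ω.
Then V_out = V_in · 4.232/(2.663 + 4.232) = 2.013 V.
(Unloaded: V_out = x·V_in = 2.14 V.)

V_out ≈ 2.01 V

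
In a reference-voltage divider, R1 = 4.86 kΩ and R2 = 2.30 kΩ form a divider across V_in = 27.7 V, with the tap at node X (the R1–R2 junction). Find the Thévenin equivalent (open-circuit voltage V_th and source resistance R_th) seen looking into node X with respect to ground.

Open-circuit (no load on X): V_th = V_in · R2/(R1 + R2) = 27.7 × 2.30/(4.860 + 2.30) = 8.898 V.
With V_in suppressed (replaced by a short), R_th = R1 ‖ R2 = (4.860 × 2.30)/(4.860 + 2.30) = 1.561 kΩ.

V_th ≈ 8.90 V, R_th ≈ 1.56 kΩ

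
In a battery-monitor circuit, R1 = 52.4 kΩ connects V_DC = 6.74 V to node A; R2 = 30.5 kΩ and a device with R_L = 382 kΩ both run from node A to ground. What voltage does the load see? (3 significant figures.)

The load sits in parallel with R2, giving an effective lower resistance R2' = R2·R_L/(R2+R_L) = 28.24 kΩ.
Now apply the divider: V_out = 6.74 × 0.3502 = 2.361 V.

V_out ≈ 2.36 V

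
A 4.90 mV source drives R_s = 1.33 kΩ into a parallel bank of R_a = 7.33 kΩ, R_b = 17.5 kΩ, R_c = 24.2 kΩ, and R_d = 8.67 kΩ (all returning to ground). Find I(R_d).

Parallel bank: R_p = 1/(1/7.33 + 1/17.5 + 1/24.2 + 1/8.67) = 2.855 kΩ.
V_A by voltage divider: V_A = 4.90 × 2.855/(1.33 + 2.855) = 3.343 mV.
I(R_d) = V_A / R_d = 3.343/8.67 = 0.3856 µA.

I ≈ 0.386 µA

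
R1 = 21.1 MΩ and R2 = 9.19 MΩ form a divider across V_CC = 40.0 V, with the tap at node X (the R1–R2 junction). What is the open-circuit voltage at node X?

Open-circuit (no load on X): V_th = V_CC · R2/(R1 + R2) = 40.0 × 9.19/(21.10 + 9.19) = 12.14 V.

V_th ≈ 12.1 V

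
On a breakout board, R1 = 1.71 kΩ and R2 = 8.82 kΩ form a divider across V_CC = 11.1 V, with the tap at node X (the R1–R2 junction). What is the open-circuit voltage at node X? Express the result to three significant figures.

V_th ≈ 9.30 V

Open-circuit (no load on X): V_th = V_CC · R2/(R1 + R2) = 11.1 × 8.82/(1.710 + 8.82) = 9.297 V.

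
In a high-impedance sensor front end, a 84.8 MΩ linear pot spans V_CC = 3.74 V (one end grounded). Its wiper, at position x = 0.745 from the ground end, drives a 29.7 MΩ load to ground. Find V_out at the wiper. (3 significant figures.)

V_out ≈ 1.81 V

Split the track: R_lower = x·R_p = 63.18 MΩ, R_upper = (1−x)·R_p = 21.62 MΩ.
(x·R_p) ‖ R_L = 20.20 MΩ.
V_out = 3.74 × 20.20/(21.62 + 20.20) = 1.806 V.
(Unloaded: V_out = x·V_CC = 2.79 V.)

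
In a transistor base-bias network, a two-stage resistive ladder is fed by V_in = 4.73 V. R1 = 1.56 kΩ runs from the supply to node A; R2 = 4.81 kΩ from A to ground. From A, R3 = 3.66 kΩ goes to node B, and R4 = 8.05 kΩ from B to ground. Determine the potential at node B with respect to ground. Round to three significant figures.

V_B ≈ 2.23 V

The second stage (R3 + R4 = 11.71 kΩ) loads node A in parallel with R2.
Effective lower resistance at A: R2 ‖ 11.71 = 3.410 kΩ.
So V_A = 4.73 × 0.6861 = 3.245 V.
Then the unloaded second divider: V_B = V_A × R4/(R3+R4) = 3.245 × 0.6874 = 2.231 V.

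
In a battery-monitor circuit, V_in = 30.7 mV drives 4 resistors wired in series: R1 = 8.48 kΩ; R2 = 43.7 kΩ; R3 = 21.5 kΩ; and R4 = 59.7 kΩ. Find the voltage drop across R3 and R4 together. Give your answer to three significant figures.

Total series resistance ΣR = 8.48 + 43.7 + 21.5 + 59.7 = 133.4 kΩ.
R_{R3..R4} = 21.5 + 59.7 = 81.20 kΩ.
Voltage divider: V = V_in · (81.20 / 133.4) = 30.7 × 0.6088 = 18.69 mV.

V ≈ 18.7 mV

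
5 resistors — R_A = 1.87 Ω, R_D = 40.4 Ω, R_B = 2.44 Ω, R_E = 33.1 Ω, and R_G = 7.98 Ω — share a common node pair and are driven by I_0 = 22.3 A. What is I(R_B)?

Conductances: ΣG = 1/1.87 + 1/40.4 + 1/2.44 + 1/33.1 + 1/7.98 = 1.125 (1/Ω).
Current divider: I(R_B) = I_0 · G_k/ΣG = 22.3 × (0.4098/1.125) = 22.3 × 0.3643 = 8.125 A.

I ≈ 8.12 A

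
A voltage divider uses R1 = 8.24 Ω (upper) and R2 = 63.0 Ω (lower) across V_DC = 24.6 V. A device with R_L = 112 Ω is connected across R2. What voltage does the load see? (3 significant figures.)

The load sits in parallel with R2, giving an effective lower resistance R2' = R2·R_L/(R2+R_L) = 40.32 Ω.
Then V_out = V_DC · R2'/(R1 + R2') = 24.6 × 40.32/48.56 = 20.43 V.

V_out ≈ 20.4 V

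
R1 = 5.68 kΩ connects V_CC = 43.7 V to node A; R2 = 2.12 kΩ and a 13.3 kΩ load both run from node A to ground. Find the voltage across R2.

V_out ≈ 10.6 V

The load sits in parallel with R2, giving an effective lower resistance R2' = R2·R_L/(R2+R_L) = 1.829 kΩ.
Then V_out = V_CC · R2'/(R1 + R2') = 43.7 × 1.829/7.509 = 10.64 V.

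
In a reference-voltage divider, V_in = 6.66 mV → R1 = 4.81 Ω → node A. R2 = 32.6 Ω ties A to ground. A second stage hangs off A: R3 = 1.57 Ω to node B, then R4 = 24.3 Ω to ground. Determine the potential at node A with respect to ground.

V_A ≈ 4.99 mV

Node A sees R2 in parallel with the series input of stage 2, R3 + R4 = 25.87 Ω.
R2 ‖ (R3+R4) = 14.42 Ω.
So V_A = 6.66 × 0.7499 = 4.994 mV.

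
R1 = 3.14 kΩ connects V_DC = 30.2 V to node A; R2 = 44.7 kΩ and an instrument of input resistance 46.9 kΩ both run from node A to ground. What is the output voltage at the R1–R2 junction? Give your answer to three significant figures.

R2 ‖ R_L = (44.7 × 46.9)/(44.7 + 46.9) = 22.89 kΩ.
Then V_out = V_DC · R2'/(R1 + R2') = 30.2 × 22.89/26.03 = 26.56 V.

V_out ≈ 26.6 V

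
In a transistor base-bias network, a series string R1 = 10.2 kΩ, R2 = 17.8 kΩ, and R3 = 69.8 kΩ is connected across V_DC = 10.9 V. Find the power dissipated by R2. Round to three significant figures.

ΣR = 97.80 kΩ → I = 10.9/97.80 = 0.1115 mA.
P = I²R = 0.01242 × 17.8 = 0.2211 mW.

P ≈ 0.221 mW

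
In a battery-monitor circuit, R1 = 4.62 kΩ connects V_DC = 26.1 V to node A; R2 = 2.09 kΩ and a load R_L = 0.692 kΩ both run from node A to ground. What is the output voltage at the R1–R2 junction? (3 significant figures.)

V_out ≈ 2.64 V

R2 ‖ R_L = (2.09 × 0.692)/(2.09 + 0.692) = 0.5199 kΩ.
Then V_out = V_DC · R2'/(R1 + R2') = 26.1 × 0.5199/5.140 = 2.640 V.
(Unloaded it would be 8.13 V; the load pulls it down.)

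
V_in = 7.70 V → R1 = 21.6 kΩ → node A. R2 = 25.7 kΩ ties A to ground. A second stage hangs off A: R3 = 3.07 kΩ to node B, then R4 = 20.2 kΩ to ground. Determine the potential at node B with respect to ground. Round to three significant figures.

Looking into the second stage from A: R3 + R4 = 23.27 kΩ appears in parallel with R2.
Effective lower resistance at A: R2 ‖ 23.27 = 12.21 kΩ.
So V_A = 7.70 × 0.3612 = 2.781 V.
V_B = V_A × 0.8681 = 2.414 V.

V_B ≈ 2.41 V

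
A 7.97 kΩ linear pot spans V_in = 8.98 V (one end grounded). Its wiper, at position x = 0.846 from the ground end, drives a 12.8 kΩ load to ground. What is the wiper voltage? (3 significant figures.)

V_out ≈ 7.03 V

Lower segment x·R_p = 6.743 kΩ; upper segment (1−x)·R_p = 1.227 kΩ.
Lower segment in parallel with the load: 6.743 ‖ 12.8 = 4.416 kΩ.
Loaded-divider output: V_out = 8.98 × 0.7825 = 7.027 V.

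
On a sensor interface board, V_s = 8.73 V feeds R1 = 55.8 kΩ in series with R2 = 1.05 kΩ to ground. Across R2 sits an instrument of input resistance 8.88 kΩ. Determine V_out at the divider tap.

V_out ≈ 0.144 V

The load sits in parallel with R2, giving an effective lower resistance R2' = R2·R_L/(R2+R_L) = 0.9390 kΩ.
Voltage divider with the loaded lower leg: V_out = 8.73 × 0.9390/(55.8 + 0.9390) = 8.73 × 0.01655 = 0.1445 V.
(Unloaded it would be 0.161 V; the load pulls it down.)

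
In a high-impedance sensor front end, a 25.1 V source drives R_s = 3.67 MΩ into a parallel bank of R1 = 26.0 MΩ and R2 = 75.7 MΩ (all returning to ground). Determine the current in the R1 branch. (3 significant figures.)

I ≈ 0.811 µA

Combine the parallel branches: R_p = (1/26.0 + 1/75.7)⁻¹ = 19.35 MΩ.
V_A by voltage divider: V_A = 25.1 × 19.35/(3.67 + 19.35) = 21.10 V.
Branch current I = V_A/R1 = 21.10/26.0 = 0.8115 µA.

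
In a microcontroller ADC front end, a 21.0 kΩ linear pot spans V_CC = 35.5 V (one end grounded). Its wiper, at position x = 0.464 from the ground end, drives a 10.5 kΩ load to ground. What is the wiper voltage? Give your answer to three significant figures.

The pot divides into 11.26 kΩ above the wiper and 9.744 kΩ below.
R_L loads the lower segment: effective lower R = 5.054 kΩ.
Loaded-divider output: V_out = 35.5 × 0.3099 = 11.00 V.
(Unloaded: V_out = x·V_CC = 16.5 V.)

V_out ≈ 11.0 V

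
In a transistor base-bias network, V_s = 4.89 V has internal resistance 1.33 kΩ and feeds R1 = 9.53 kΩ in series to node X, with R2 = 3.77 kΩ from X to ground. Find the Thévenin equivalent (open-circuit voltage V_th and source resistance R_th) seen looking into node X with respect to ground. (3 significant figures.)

V_th ≈ 1.26 V, R_th ≈ 2.80 kΩ

R1' = 1.33 + 9.53 = 10.86 kΩ (source resistance + R1).
With X open, the divider is unloaded: V_th = 4.89 × 3.77/14.63 = 1.260 V.
Looking into X with the source shorted: R_th = R1'·R2/(R1'+R2) = 10.86 × 3.77/14.63 = 2.799 kΩ.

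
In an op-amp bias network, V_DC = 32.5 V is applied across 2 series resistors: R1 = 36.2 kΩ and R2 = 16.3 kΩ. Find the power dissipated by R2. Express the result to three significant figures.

P ≈ 6.25 mW

ΣR = 52.50 kΩ → I = 32.5/52.50 = 0.6190 mA.
P(R2) = I²·R2 = (0.6190)² × 16.3 = 6.246 mW.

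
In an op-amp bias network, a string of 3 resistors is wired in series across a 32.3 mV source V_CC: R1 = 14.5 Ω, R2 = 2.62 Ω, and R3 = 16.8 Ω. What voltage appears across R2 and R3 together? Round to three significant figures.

Series total: ΣR = 14.5 + 2.62 + 16.8 = 33.92 Ω.
R_{R2..R3} = 2.62 + 16.8 = 19.42 Ω.
Voltage divider: V = V_CC · (19.42 / 33.92) = 32.3 × 0.5725 = 18.49 mV.

V ≈ 18.5 mV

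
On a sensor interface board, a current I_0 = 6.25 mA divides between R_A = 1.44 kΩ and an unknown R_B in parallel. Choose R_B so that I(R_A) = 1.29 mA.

R_B ≈ 0.375 kΩ

The fraction through R_A equals R_B/(R_A+R_B).
1.29/6.25 = R_B/(R_A + R_B) → R_B = R_A · (0.2064)/(1 − 0.2064) = 1.44 × 0.2601 = 0.3745 kΩ.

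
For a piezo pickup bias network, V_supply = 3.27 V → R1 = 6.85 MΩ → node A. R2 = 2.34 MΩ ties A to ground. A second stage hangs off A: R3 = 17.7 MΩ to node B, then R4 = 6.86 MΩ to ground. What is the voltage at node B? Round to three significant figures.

Looking into the second stage from A: R3 + R4 = 24.56 MΩ appears in parallel with R2.
Effective lower resistance at A: R2 ‖ 24.56 = 2.136 MΩ.
V_A = 3.27 × 2.136/(6.85 + 2.136) = 0.7774 V.
Stage 2 is unloaded, so V_B = V_A · R4/(R3+R4) = 0.7774 × 6.86/24.56 = 0.2171 V.

V_B ≈ 0.217 V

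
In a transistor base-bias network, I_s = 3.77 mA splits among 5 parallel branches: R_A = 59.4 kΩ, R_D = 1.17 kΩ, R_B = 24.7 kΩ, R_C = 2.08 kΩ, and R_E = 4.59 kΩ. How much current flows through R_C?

Conductances: ΣG = 1/59.4 + 1/1.17 + 1/24.7 + 1/2.08 + 1/4.59 = 1.611 (1/kΩ).
Current divider: I(R_C) = I_s · G_k/ΣG = 3.77 × (0.4808/1.611) = 3.77 × 0.2985 = 1.125 mA.

I ≈ 1.13 mA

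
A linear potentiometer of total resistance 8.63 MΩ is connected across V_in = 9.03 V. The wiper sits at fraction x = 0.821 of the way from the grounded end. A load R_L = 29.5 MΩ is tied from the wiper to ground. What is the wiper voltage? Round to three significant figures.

V_out ≈ 7.11 V

Lower segment x·R_p = 7.085 MΩ; upper segment (1−x)·R_p = 1.545 MΩ.
R_L loads the lower segment: effective lower R = 5.713 MΩ.
Loaded-divider output: V_out = 9.03 × 0.7872 = 7.108 V.
(Unloaded: V_out = x·V_in = 7.41 V.)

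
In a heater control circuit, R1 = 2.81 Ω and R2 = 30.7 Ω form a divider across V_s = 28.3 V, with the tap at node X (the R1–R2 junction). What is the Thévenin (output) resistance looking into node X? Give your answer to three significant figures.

R_th ≈ 2.57 Ω

Zeroing V_s shorts the top of R1 to ground, so R_th = R1 ‖ R2 = 2.574 Ω.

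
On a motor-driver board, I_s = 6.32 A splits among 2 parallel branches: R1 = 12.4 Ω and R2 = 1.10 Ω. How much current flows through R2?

I ≈ 5.81 A

Two-branch current divider: I_k = I_s · R_other/(R_1 + R_2).
So I = 6.32 × 12.4/13.50 = 5.805 A.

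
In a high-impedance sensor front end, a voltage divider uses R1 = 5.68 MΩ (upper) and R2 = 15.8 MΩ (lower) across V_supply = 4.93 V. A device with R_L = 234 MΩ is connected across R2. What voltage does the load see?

R2 ‖ R_L = (15.8 × 234)/(15.8 + 234) = 14.80 MΩ.
Then V_out = V_supply · R2'/(R1 + R2') = 4.93 × 14.80/20.48 = 3.563 V.

V_out ≈ 3.56 V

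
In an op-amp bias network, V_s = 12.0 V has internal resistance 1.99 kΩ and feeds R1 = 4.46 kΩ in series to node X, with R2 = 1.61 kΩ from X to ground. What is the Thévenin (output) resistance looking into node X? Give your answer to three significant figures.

R_th ≈ 1.29 kΩ

R1' = 1.99 + 4.46 = 6.450 kΩ (source resistance + R1).
Looking into X with the source shorted: R_th = R1'·R2/(R1'+R2) = 6.450 × 1.61/8.060 = 1.288 kΩ.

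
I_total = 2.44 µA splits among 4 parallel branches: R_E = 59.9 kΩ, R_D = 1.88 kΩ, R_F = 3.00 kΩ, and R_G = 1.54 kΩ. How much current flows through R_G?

I ≈ 1.03 µA

ΣG = 1/59.9 + 1/1.88 + 1/3.00 + 1/1.54 = 1.531.
R_G takes the fraction G_k/ΣG = 0.6494/1.531 = 0.4241, so I = 2.44 × 0.4241 = 1.035 µA.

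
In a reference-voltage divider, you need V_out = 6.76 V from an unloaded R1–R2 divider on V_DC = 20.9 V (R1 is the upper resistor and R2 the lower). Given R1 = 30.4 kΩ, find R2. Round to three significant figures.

The divider ratio is R2/(R1+R2) = 6.76/20.9 = 0.3234.
R2 = R1 · 0.3234/(1 − 0.3234) = 14.53 kΩ.

R2 ≈ 14.5 kΩ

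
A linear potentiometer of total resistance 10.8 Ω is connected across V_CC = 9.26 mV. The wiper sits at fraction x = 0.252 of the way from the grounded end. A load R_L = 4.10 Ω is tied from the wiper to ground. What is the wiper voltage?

V_out ≈ 1.56 mV

Lower segment x·R_p = 2.722 Ω; upper segment (1−x)·R_p = 8.078 Ω.
R_L loads the lower segment: effective lower R = 1.636 Ω.
Loaded-divider output: V_out = 9.26 × 0.1684 = 1.559 mV.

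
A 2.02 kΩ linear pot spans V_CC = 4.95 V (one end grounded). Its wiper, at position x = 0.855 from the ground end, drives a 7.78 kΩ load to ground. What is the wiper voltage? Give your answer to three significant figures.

Lower segment x·R_p = 1.727 kΩ; upper segment (1−x)·R_p = 0.2929 kΩ.
R_L loads the lower segment: effective lower R = 1.413 kΩ.
Loaded-divider output: V_out = 4.95 × 0.8283 = 4.100 V.

V_out ≈ 4.10 V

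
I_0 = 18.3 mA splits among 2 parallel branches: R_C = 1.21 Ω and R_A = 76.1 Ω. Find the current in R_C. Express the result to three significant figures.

I ≈ 18.0 mA

Two-branch current divider: I_k = I_0 · R_other/(R_1 + R_2).
So I = 18.3 × 76.1/77.31 = 18.01 mA.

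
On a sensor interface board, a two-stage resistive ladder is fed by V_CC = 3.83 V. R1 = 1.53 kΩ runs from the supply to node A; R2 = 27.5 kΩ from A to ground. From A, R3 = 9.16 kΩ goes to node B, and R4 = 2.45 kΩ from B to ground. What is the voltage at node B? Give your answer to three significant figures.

V_B ≈ 0.681 V

The second stage (R3 + R4 = 11.61 kΩ) loads node A in parallel with R2.
Effective lower resistance at A: R2 ‖ 11.61 = 8.164 kΩ.
V_A = 3.83 × 8.164/(1.53 + 8.164) = 3.225 V.
Stage 2 is unloaded, so V_B = V_A · R4/(R3+R4) = 3.225 × 2.45/11.61 = 0.6807 V.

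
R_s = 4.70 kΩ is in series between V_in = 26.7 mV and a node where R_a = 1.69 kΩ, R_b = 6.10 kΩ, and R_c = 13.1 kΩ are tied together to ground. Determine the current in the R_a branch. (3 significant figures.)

I ≈ 3.22 µA

Equivalent of the parallel group: R_p = 1.202 kΩ.
V_A by voltage divider: V_A = 26.7 × 1.202/(4.70 + 1.202) = 5.438 mV.
I(R_a) = V_A / R_a = 5.438/1.69 = 3.217 µA.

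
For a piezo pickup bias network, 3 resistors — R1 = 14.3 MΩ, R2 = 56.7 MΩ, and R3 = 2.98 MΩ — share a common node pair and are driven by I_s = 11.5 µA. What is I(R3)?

Total conductance ΣG = 1/14.3 + 1/56.7 + 1/2.98 = 0.4231 (units of 1/MΩ).
R3 takes the fraction G_k/ΣG = 0.3356/0.4231 = 0.7931, so I = 11.5 × 0.7931 = 9.120 µA.

I ≈ 9.12 µA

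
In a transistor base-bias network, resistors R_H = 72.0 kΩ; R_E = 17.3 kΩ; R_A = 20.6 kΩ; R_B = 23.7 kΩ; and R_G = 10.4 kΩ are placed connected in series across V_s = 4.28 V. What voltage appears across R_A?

V ≈ 0.612 V

Series total: ΣR = 72.0 + 17.3 + 20.6 + 23.7 + 10.4 = 144.0 kΩ.
V = V_s · R/ΣR = 4.28 × 0.1431 = 0.6123 V.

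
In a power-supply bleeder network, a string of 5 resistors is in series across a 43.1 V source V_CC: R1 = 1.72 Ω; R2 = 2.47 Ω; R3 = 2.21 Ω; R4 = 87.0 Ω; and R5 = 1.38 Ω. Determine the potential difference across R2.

V ≈ 1.12 V

Total series resistance ΣR = 1.72 + 2.47 + 2.21 + 87.0 + 1.38 = 94.78 Ω.
By the voltage-divider rule, V = 43.1 × 2.470/94.78 = 1.123 V.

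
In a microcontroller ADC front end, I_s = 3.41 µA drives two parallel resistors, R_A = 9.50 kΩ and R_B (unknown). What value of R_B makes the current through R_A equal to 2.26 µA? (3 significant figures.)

In a two-way split, I_A/I_s = R_B/(R_A + R_B).
With f = 0.6628, R_B = R_A · f/(1−f) = 9.50 × 1.965 = 18.67 kΩ.

R_B ≈ 18.7 kΩ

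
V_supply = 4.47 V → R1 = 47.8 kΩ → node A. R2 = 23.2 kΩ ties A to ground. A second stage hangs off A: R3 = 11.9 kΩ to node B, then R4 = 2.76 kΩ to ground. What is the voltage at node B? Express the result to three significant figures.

The second stage (R3 + R4 = 14.66 kΩ) loads node A in parallel with R2.
Effective lower resistance at A: R2 ‖ 14.66 = 8.983 kΩ.
V_A = 4.47 × 8.983/(47.8 + 8.983) = 0.7072 V.
V_B = V_A × 0.1883 = 0.1331 V.

V_B ≈ 0.133 V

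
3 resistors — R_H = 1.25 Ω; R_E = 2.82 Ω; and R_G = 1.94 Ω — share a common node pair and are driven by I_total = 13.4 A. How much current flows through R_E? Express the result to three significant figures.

I ≈ 2.85 A

Conductances: ΣG = 1/1.25 + 1/2.82 + 1/1.94 = 1.670 (1/Ω).
Current divider: I(R_E) = I_total · G_k/ΣG = 13.4 × (0.3546/1.670) = 13.4 × 0.2123 = 2.845 A.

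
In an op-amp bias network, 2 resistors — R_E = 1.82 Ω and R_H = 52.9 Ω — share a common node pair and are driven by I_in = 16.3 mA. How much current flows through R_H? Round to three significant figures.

I ≈ 0.542 mA

With just two branches, the current splits inversely with resistance.
So I = 16.3 × 1.82/54.72 = 0.5421 mA.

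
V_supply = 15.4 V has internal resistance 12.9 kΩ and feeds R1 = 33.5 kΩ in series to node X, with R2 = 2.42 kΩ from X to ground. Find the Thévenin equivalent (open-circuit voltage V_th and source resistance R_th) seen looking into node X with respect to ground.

V_th ≈ 0.763 V, R_th ≈ 2.30 kΩ

R1' = 12.9 + 33.5 = 46.40 kΩ (source resistance + R1).
Open-circuit (no load on X): V_th = V_supply · R2/(R1' + R2) = 15.4 × 2.42/(46.40 + 2.42) = 0.7634 V.
With V_supply suppressed (replaced by a short), R_th = R1' ‖ R2 = (46.40 × 2.42)/(46.40 + 2.42) = 2.300 kΩ.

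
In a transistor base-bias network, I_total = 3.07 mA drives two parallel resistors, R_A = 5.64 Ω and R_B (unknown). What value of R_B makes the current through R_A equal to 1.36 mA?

R_B ≈ 4.49 Ω

In a two-way split, I_A/I_total = R_B/(R_A + R_B).
1.36/3.07 = R_B/(R_A + R_B) → R_B = R_A · (0.4430)/(1 − 0.4430) = 5.64 × 0.7953 = 4.486 Ω.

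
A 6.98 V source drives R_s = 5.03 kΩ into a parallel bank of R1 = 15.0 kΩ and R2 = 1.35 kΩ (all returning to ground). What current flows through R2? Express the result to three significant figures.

I ≈ 1.02 mA

Combine the parallel branches: R_p = (1/15.0 + 1/1.35)⁻¹ = 1.239 kΩ.
V_A = 6.98 × 1.239/6.269 = 1.379 V.
Branch current I = V_A/R2 = 1.379/1.35 = 1.022 mA.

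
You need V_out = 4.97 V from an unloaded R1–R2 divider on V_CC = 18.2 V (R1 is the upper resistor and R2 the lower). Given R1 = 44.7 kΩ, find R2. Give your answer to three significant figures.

The divider ratio is R2/(R1+R2) = 4.97/18.2 = 0.2731.
So R2 = R1 · V_out/(V_CC − V_out) = 44.7 × 4.97/(18.2 − 4.97) = 44.7 × 0.3757 = 16.79 kΩ.

R2 ≈ 16.8 kΩ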